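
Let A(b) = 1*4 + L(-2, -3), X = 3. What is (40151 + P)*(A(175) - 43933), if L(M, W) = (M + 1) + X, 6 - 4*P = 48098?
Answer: -1235578656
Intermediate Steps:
P = -12023 (P = 3/2 - ¼*48098 = 3/2 - 24049/2 = -12023)
L(M, W) = 4 + M (L(M, W) = (M + 1) + 3 = (1 + M) + 3 = 4 + M)
A(b) = 6 (A(b) = 1*4 + (4 - 2) = 4 + 2 = 6)
(40151 + P)*(A(175) - 43933) = (40151 - 12023)*(6 - 43933) = 28128*(-43927) = -1235578656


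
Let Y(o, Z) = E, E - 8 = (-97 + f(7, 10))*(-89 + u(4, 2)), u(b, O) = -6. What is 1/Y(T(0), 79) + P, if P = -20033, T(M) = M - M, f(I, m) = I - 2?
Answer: -175248683/8748 ≈ -20033.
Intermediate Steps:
f(I, m) = -2 + I
T(M) = 0
E = 8748 (E = 8 + (-97 + (-2 + 7))*(-89 - 6) = 8 + (-97 + 5)*(-95) = 8 - 92*(-95) = 8 + 8740 = 8748)
Y(o, Z) = 8748
1/Y(T(0), 79) + P = 1/8748 - 20033 = -175248683/8748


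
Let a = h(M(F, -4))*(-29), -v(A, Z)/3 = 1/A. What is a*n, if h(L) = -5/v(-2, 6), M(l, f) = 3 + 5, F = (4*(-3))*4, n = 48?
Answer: 4640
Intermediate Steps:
v(A, Z) = -3/A
F = -48 (F = -12*4 = -48)
M(l, f) = 8
h(L) = -10/3 (h(L) = -5/((-3/(-2))) = -5/((-3*(-½))) = -5/3/2 = -5*⅔ = -10/3)
a = 290/3 (a = -10/3*(-29) = 290/3 ≈ 96.667)
a*n = (290/3)*48 = 4640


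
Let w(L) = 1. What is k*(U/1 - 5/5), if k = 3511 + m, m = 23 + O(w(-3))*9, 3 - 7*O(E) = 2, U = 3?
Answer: 49494/7 ≈ 7070.6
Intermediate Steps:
O(E) = ⅐ (O(E) = 3/7 - ⅐*2 = 3/7 - 2/7 = ⅐)
m = 170/7 (m = 23 + (⅐)*9 = 23 + 9/7 = 170/7 ≈ 24.286)
k = 24747/7 (k = 3511 + 170/7 = 24747/7 ≈ 3535.3)
k*(U/1 - 5/5) = 24747*(3/1 - 5/5)/7 = 24747*(3*1 - 5*⅕)/7 = 24747*(3 - 1)/7 = (24747/7)*2 = 49494/7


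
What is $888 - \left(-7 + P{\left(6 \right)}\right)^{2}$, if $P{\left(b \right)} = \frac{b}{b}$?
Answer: $852$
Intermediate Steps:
$P{\left(b \right)} = 1$
$888 - \left(-7 + P{\left(6 \right)}\right)^{2} = 888 - \left(-7 + 1\right)^{2} = 888 - \left(-6\right)^{2} = 888 - 36 = 852$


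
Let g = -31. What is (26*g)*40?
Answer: -32240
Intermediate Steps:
(26*g)*40 = (26*(-31))*40 = -806*40 = -32240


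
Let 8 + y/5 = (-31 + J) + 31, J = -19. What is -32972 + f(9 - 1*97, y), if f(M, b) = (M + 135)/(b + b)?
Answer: -8902487/270 ≈ -32972.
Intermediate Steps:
y = -135 (y = -40 + 5*((-31 - 19) + 31) = -40 + 5*(-50 + 31) = -40 + 5*(-19) = -40 - 95 = -135)
f(M, b) = (135 + M)/(2*b) (f(M, b) = (135 + M)/((2*b)) = (135 + M)*(1/(2*b)) = (135 + M)/(2*b))
-32972 + f(9 - 1*97, y) = -32972 + (½)*(135 + (9 - 1*97))/(-135) = -32972 + (½)*(-1/135)*(135 + (9 - 97)) = -32972 + (½)*(-1/135)*(135 - 88) = -32972 + (½)*(-1/135)*47 = -32972 - 47/270 = -8902487/270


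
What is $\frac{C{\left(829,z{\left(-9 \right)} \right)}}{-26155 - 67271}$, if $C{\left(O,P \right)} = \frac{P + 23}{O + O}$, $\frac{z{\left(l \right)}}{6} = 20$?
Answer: $- \frac{143}{154900308} \approx -9.2317 \cdot 10^{-7}$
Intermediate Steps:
$z{\left(l \right)} = 120$ ($z{\left(l \right)} = 6 \cdot 20 = 120$)
$C{\left(O,P \right)} = \frac{23 + P}{2 O}$
$\frac{C{\left(829,z{\left(-9 \right)} \right)}}{-26155 - 67271} = \frac{\frac{1}{2} \cdot \frac{1}{829} \left(23 + 120\right)}{-26155 - 67271} = \frac{\frac{1}{2} \cdot \frac{1}{829} \cdot 143}{-93426} = \frac{143}{1658} \left(- \frac{1}{93426}\right) = - \frac{143}{154900308}$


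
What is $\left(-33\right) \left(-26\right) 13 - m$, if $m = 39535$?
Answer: $-28381$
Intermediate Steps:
$\left(-33\right) \left(-26\right) 13 - m = \left(-33\right) \left(-26\right) 13 - 39535 = 858 \cdot 13 - 39535 = 11154 - 39535 = -28381$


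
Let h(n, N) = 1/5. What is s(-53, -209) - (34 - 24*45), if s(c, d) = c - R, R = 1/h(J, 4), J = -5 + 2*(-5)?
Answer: 988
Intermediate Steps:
J = -15 (J = -5 - 10 = -15)
h(n, N) = ⅕
R = 5 (R = 1/(⅕) = 5)
s(c, d) = -5 + c (s(c, d) = c - 1*5 = c - 5 = -5 + c)
s(-53, -209) - (34 - 24*45) = (-5 - 53) - (34 - 24*45) = -58 - (34 - 1080) = -58 - 1*(-1046) = -58 + 1046 = 988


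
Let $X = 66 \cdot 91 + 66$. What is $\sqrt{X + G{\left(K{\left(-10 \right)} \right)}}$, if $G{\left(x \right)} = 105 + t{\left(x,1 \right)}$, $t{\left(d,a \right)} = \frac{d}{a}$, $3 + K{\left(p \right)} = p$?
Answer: $2 \sqrt{1541} \approx 78.511$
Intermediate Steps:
$K{\left(p \right)} = -3 + p$
$X = 6072$ ($X = 6006 + 66 = 6072$)
$G{\left(x \right)} = 105 + x$ ($G{\left(x \right)} = 105 + \frac{x}{1} = 105 + x 1 = 105 + x$)
$\sqrt{X + G{\left(K{\left(-10 \right)} \right)}} = \sqrt{6072 + \left(105 - 13\right)} = \sqrt{6072 + 92} = \sqrt{6164} = 2 \sqrt{1541}$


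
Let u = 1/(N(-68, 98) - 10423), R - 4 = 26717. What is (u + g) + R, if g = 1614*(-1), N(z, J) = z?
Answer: 263397536/10491 ≈ 25107.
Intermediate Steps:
R = 26721 (R = 4 + 26717 = 26721)
u = -1/10491 (u = 1/(-68 - 10423) = 1/(-10491) = -1/10491 ≈ -9.5320e-5)
g = -1614
(u + g) + R = (-1/10491 - 1614) + 26721 = -16932475/10491 + 26721 = 263397536/10491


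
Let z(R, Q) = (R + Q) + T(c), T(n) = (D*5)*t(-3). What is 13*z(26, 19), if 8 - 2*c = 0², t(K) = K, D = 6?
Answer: -585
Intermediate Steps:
c = 4 (c = 4 - ½*0² = 4 - ½*0 = 4 + 0 = 4)
T(n) = -90 (T(n) = (6*5)*(-3) = 30*(-3) = -90)
z(R, Q) = -90 + Q + R (z(R, Q) = (R + Q) - 90 = (Q + R) - 90 = -90 + Q + R)
13*z(26, 19) = 13*(-90 + 19 + 26) = 13*(-45) = -585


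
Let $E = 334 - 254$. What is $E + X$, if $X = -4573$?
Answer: $-4493$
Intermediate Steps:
$E = 80$ ($E = 334 - 254 = 80$)
$E + X = 80 - 4573 = -4493$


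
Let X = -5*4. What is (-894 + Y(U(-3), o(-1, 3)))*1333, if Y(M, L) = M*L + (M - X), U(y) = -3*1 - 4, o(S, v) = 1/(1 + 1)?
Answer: -2358077/2 ≈ -1.1790e+6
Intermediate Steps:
X = -20
o(S, v) = 1/2
U(y) = -7 (U(y) = -3 - 4 = -7)
Y(M, L) = 20 + M + L*M (Y(M, L) = M*L + (M - 1*(-20)) = L*M + (M + 20) = L*M + (20 + M) = 20 + M + L*M)
(-894 + Y(U(-3), o(-1, 3)))*1333 = (-894 + (20 - 7 + (1/2)*(-7)))*1333 = (-894 + (20 - 7 - 7/2))*1333 = (-894 + 19/2)*1333 = -1769/2*1333 = -2358077/2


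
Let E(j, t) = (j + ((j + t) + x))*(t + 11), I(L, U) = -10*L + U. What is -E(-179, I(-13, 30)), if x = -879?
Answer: 184167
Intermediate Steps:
I(L, U) = U - 10*L
E(j, t) = (11 + t)*(-879 + t + 2*j) (E(j, t) = (j + ((j + t) - 879))*(t + 11) = (j + (-879 + j + t))*(11 + t) = (-879 + t + 2*j)*(11 + t) = (11 + t)*(-879 + t + 2*j))
-E(-179, I(-13, 30)) = -(-9669 + (30 - 10*(-13))² - 868*(30 - 10*(-13)) + 22*(-179) + 2*(-179)*(30 - 10*(-13))) = -(-9669 + (30 + 130)² - 868*(30 + 130) - 3938 + 2*(-179)*(30 + 130)) = -(-9669 + 160² - 868*160 - 3938 + 2*(-179)*160) = -(-9669 + 25600 - 138880 - 3938 - 57280) = -1*(-184167) = 184167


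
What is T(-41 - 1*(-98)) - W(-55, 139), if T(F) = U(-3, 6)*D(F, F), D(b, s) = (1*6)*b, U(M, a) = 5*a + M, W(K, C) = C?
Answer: 9095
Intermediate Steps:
U(M, a) = M + 5*a
D(b, s) = 6*b
T(F) = 162*F (T(F) = (-3 + 5*6)*(6*F) = (-3 + 30)*(6*F) = 27*(6*F) = 162*F)
T(-41 - 1*(-98)) - W(-55, 139) = 162*(-41 - 1*(-98)) - 1*139 = 162*(-41 + 98) - 139 = 162*57 - 139 = 9234 - 139 = 9095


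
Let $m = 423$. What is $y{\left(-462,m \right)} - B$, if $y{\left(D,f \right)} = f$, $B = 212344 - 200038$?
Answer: $-11883$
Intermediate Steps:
$B = 12306$
$y{\left(-462,m \right)} - B = 423 - 12306 = -11883$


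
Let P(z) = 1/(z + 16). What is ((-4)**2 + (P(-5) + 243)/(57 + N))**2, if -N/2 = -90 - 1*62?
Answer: 4383764100/15768841 ≈ 278.00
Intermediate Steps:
P(z) = 1/(16 + z)
N = 304 (N = -2*(-90 - 1*62) = -2*(-90 - 62) = -2*(-152) = 304)
((-4)**2 + (P(-5) + 243)/(57 + N))**2 = ((-4)**2 + (1/(16 - 5) + 243)/(57 + 304))**2 = (16 + (1/11 + 243)/361)**2 = (16 + (1/11 + 243)*(1/361))**2 = (16 + (2674/11)*(1/361))**2 = (16 + 2674/3971)**2 = (66210/3971)**2 = 4383764100/15768841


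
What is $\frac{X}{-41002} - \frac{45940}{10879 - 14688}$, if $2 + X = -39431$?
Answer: $\frac{156448629}{12013586} \approx 13.023$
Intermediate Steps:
$X = -39433$ ($X = -2 - 39431 = -39433$)
$\frac{X}{-41002} - \frac{45940}{10879 - 14688} = - \frac{39433}{-41002} - \frac{45940}{10879 - 14688} = \left(-39433\right) \left(- \frac{1}{41002}\right) - \frac{45940}{-3809} = \frac{39433}{41002} - - \frac{45940}{3809} = \frac{39433}{41002} + \frac{45940}{3809} = \frac{156448629}{12013586}$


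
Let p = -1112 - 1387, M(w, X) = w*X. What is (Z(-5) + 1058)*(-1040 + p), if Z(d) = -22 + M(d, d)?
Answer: -3754879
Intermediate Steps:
M(w, X) = X*w
p = -2499
Z(d) = -22 + d² (Z(d) = -22 + d*d = -22 + d²)
(Z(-5) + 1058)*(-1040 + p) = ((-22 + (-5)²) + 1058)*(-1040 - 2499) = ((-22 + 25) + 1058)*(-3539) = (3 + 1058)*(-3539) = 1061*(-3539) = -3754879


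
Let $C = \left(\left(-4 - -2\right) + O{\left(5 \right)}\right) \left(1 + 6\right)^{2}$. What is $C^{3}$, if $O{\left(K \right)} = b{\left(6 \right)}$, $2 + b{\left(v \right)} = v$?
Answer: $941192$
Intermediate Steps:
$b{\left(v \right)} = -2 + v$
$O{\left(K \right)} = 4$ ($O{\left(K \right)} = -2 + 6 = 4$)
$C = 98$ ($C = \left(\left(-4 - -2\right) + 4\right) \left(1 + 6\right)^{2} = \left(\left(-4 + 2\right) + 4\right) 7^{2} = \left(-2 + 4\right) 49 = 2 \cdot 49 = 98$)
$C^{3} = 98^{3} = 941192$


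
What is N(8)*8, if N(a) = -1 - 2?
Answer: -24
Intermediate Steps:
N(a) = -3
N(8)*8 = -3*8 = -24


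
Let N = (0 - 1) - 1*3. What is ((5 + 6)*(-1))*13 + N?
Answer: -147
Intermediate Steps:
N = -4 (N = -1 - 3 = -4)
((5 + 6)*(-1))*13 + N = ((5 + 6)*(-1))*13 - 4 = (11*(-1))*13 - 4 = -11*13 - 4 = -143 - 4 = -147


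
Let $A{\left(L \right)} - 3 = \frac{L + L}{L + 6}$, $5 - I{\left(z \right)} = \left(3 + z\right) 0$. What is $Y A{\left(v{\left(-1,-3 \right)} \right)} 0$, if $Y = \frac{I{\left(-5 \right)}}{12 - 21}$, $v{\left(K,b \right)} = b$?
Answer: $0$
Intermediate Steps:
$I{\left(z \right)} = 5$ ($I{\left(z \right)} = 5 - \left(3 + z\right) 0 = 5 - 0 = 5 + 0 = 5$)
$A{\left(L \right)} = 3 + \frac{2 L}{6 + L}$ ($A{\left(L \right)} = 3 + \frac{L + L}{L + 6} = 3 + \frac{2 L}{6 + L}$)
$Y = - \frac{5}{9}$ ($Y = \frac{5}{12 - 21} = \frac{5}{-9} = 5 \left(- \frac{1}{9}\right) = - \frac{5}{9} \approx -0.55556$)
$Y A{\left(v{\left(-1,-3 \right)} \right)} 0 = - \frac{5 \frac{18 + 5 \left(-3\right)}{6 - 3}}{9} \cdot 0 = - \frac{5 \frac{18 - 15}{3}}{9} \cdot 0 = - \frac{5 \cdot \frac{1}{3} \cdot 3}{9} \cdot 0 = \left(- \frac{5}{9}\right) 1 \cdot 0 = \left(- \frac{5}{9}\right) 0 = 0$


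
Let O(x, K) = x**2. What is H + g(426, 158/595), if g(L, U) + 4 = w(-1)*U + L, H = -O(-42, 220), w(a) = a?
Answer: -798648/595 ≈ -1342.3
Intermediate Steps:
H = -1764 (H = -1*(-42)**2 = -1*1764 = -1764)
g(L, U) = -4 + L - U (g(L, U) = -4 + (-U + L) = -4 + (L - U) = -4 + L - U)
H + g(426, 158/595) = -1764 + (-4 + 426 - 158/595) = -1764 + 250932/595 = -798648/595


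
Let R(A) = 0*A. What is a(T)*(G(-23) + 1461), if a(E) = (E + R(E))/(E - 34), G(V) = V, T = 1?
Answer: -1438/33 ≈ -43.576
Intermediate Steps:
R(A) = 0
a(E) = E/(-34 + E) (a(E) = (E + 0)/(E - 34) = E/(-34 + E))
a(T)*(G(-23) + 1461) = (1/(-34 + 1))*(-23 + 1461) = (1/(-33))*1438 = (1*(-1/33))*1438 = -1/33*1438 = -1438/33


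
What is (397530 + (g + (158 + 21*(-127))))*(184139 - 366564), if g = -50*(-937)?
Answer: -80608317175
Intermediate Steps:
g = 46850
(397530 + (g + (158 + 21*(-127))))*(184139 - 366564) = (397530 + (46850 + (158 + 21*(-127))))*(184139 - 366564) = (397530 + (46850 + (158 - 2667)))*(-182425) = (397530 + (46850 - 2509))*(-182425) = (397530 + 44341)*(-182425) = 441871*(-182425) = -80608317175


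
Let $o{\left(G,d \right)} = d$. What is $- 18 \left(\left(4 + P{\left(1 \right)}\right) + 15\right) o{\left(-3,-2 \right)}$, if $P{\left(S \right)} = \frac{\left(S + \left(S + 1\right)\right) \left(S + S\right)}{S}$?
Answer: $900$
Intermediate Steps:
$P{\left(S \right)} = 2 + 4 S$ ($P{\left(S \right)} = \frac{\left(S + \left(1 + S\right)\right) 2 S}{S} = \frac{\left(1 + 2 S\right) 2 S}{S} = \frac{2 S \left(1 + 2 S\right)}{S} = 2 + 4 S$)
$- 18 \left(\left(4 + P{\left(1 \right)}\right) + 15\right) o{\left(-3,-2 \right)} = - 18 \left(\left(4 + \left(2 + 4 \cdot 1\right)\right) + 15\right) \left(-2\right) = - 18 \left(\left(4 + \left(2 + 4\right)\right) + 15\right) \left(-2\right) = - 18 \left(\left(4 + 6\right) + 15\right) \left(-2\right) = - 18 \left(10 + 15\right) \left(-2\right) = \left(-18\right) 25 \left(-2\right) = \left(-450\right) \left(-2\right) = 900$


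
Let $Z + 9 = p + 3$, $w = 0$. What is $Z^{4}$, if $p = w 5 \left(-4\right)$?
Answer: $1296$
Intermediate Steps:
$p = 0$ ($p = 0 \cdot 5 \left(-4\right) = 0 \left(-4\right) = 0$)
$Z = -6$ ($Z = -9 + \left(0 + 3\right) = -9 + 3 = -6$)
$Z^{4} = \left(-6\right)^{4} = 1296$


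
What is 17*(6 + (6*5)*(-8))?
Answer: -3978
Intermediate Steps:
17*(6 + (6*5)*(-8)) = 17*(6 + 30*(-8)) = 17*(6 - 240) = 17*(-234) = -3978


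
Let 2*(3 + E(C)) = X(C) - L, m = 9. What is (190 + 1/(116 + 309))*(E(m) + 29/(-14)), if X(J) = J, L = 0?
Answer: -323004/2975 ≈ -108.57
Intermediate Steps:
E(C) = -3 + C/2 (E(C) = -3 + (C - 1*0)/2 = -3 + (C + 0)/2 = -3 + C/2)
(190 + 1/(116 + 309))*(E(m) + 29/(-14)) = (190 + 1/(116 + 309))*((-3 + (½)*9) + 29/(-14)) = (190 + 1/425)*((-3 + 9/2) + 29*(-1/14)) = (190 + 1/425)*(3/2 - 29/14) = (80751/425)*(-4/7) = -323004/2975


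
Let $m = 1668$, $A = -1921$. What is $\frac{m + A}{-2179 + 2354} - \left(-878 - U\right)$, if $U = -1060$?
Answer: $- \frac{32103}{175} \approx -183.45$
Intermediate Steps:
$\frac{m + A}{-2179 + 2354} - \left(-878 - U\right) = \frac{1668 - 1921}{-2179 + 2354} - \left(-878 - -1060\right) = - \frac{253}{175} - \left(-878 + 1060\right) = \left(-253\right) \frac{1}{175} - 182 = - \frac{253}{175} - 182 = - \frac{32103}{175}$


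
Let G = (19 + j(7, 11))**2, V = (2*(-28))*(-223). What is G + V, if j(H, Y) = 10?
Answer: 13329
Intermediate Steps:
V = 12488 (V = -56*(-223) = 12488)
G = 841 (G = (19 + 10)**2 = 29**2 = 841)
G + V = 841 + 12488 = 13329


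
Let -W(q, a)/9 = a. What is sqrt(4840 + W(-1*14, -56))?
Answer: 4*sqrt(334) ≈ 73.103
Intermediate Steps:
W(q, a) = -9*a
sqrt(4840 + W(-1*14, -56)) = sqrt(4840 - 9*(-56)) = sqrt(4840 + 504) = sqrt(5344) = 4*sqrt(334)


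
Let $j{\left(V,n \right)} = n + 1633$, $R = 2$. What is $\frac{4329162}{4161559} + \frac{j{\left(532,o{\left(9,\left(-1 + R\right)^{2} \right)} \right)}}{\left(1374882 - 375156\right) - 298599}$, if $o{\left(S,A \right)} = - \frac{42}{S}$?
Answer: $\frac{9126206312437}{8753344130979} \approx 1.0426$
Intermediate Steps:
$j{\left(V,n \right)} = 1633 + n$
$\frac{4329162}{4161559} + \frac{j{\left(532,o{\left(9,\left(-1 + R\right)^{2} \right)} \right)}}{\left(1374882 - 375156\right) - 298599} = \frac{4329162}{4161559} + \frac{1633 - \frac{42}{9}}{\left(1374882 - 375156\right) - 298599} = 4329162 \cdot \frac{1}{4161559} + \frac{1633 - \frac{14}{3}}{999726 - 298599} = \frac{4329162}{4161559} + \frac{1633 - \frac{14}{3}}{701127} = \frac{4329162}{4161559} + \frac{4885}{3} \cdot \frac{1}{701127} = \frac{4329162}{4161559} + \frac{4885}{2103381} = \frac{9126206312437}{8753344130979}$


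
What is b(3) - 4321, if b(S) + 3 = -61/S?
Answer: -13033/3 ≈ -4344.3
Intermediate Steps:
b(S) = -3 - 61/S
b(3) - 4321 = (-3 - 61/3) - 4321 = -70/3 - 4321 = -13033/3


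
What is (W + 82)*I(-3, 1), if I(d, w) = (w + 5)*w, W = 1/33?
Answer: 5414/11 ≈ 492.18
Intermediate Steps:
W = 1/33 ≈ 0.030303
I(d, w) = w*(5 + w) (I(d, w) = (5 + w)*w = w*(5 + w))
(W + 82)*I(-3, 1) = (1/33 + 82)*(1*(5 + 1)) = 2707*(1*6)/33 = (2707/33)*6 = 5414/11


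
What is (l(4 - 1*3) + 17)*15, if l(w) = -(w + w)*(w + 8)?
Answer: -15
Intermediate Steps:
l(w) = -2*w*(8 + w)
(l(4 - 1*3) + 17)*15 = (-2*(4 - 1*3)*(8 + (4 - 1*3)) + 17)*15 = (-2*(4 - 3)*(8 + (4 - 3)) + 17)*15 = (-2*1*(8 + 1) + 17)*15 = (-2*1*9 + 17)*15 = (-18 + 17)*15 = -1*15 = -15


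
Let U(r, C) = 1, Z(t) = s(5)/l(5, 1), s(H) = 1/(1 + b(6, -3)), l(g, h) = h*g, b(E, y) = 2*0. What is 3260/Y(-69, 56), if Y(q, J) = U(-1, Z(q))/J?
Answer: 182560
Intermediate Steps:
b(E, y) = 0
l(g, h) = g*h
s(H) = 1 (s(H) = 1/(1 + 0) = 1/1 = 1)
Z(t) = ⅕ (Z(t) = 1/(5*1) = 1/5 = 1*(⅕) = ⅕)
Y(q, J) = 1/J
3260/Y(-69, 56) = 3260/(1/56) = 3260*56 = 182560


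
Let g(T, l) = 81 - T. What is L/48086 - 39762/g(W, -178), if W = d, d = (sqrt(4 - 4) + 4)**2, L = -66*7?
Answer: -956012781/1562795 ≈ -611.73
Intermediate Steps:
L = -462
d = 16 (d = (sqrt(0) + 4)**2 = (0 + 4)**2 = 4**2 = 16)
W = 16
L/48086 - 39762/g(W, -178) = -462/48086 - 39762/(81 - 1*16) = -462*1/48086 - 39762/(81 - 16) = -231/24043 - 39762/65 = -956012781/1562795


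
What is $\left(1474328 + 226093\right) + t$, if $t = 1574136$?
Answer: $3274557$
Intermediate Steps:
$\left(1474328 + 226093\right) + t = \left(1474328 + 226093\right) + 1574136 = 1700421 + 1574136 = 3274557$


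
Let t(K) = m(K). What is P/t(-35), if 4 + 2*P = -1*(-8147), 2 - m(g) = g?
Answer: 8143/74 ≈ 110.04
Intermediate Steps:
m(g) = 2 - g
t(K) = 2 - K
P = 8143/2 (P = -2 + (-1*(-8147))/2 = -2 + (½)*8147 = -2 + 8147/2 = 8143/2 ≈ 4071.5)
P/t(-35) = 8143/(2*(2 - 1*(-35))) = 8143/(2*(2 + 35)) = (8143/2)/37 = (8143/2)*(1/37) = 8143/74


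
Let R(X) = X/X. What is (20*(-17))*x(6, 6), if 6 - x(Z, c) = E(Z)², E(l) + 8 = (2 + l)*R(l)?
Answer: -2040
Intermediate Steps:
R(X) = 1
E(l) = -6 + l (E(l) = -8 + (2 + l)*1 = -8 + (2 + l) = -6 + l)
x(Z, c) = 6 - (-6 + Z)²
(20*(-17))*x(6, 6) = (20*(-17))*(6 - (-6 + 6)²) = -340*(6 - 1*0²) = -340*(6 - 1*0) = -340*(6 + 0) = -340*6 = -2040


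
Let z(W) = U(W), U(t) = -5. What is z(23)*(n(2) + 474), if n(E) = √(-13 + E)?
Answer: -2370 - 5*I*√11 ≈ -2370.0 - 16.583*I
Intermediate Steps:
z(W) = -5
z(23)*(n(2) + 474) = -5*(√(-13 + 2) + 474) = -5*(√(-11) + 474) = -5*(I*√11 + 474) = -5*(474 + I*√11) = -2370 - 5*I*√11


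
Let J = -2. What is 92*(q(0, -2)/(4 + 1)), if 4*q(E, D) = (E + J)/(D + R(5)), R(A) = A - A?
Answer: 23/5 ≈ 4.6000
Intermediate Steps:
R(A) = 0
q(E, D) = (-2 + E)/(4*D) (q(E, D) = ((E - 2)/(D + 0))/4 = ((-2 + E)/D)/4 = (-2 + E)/(4*D))
92*(q(0, -2)/(4 + 1)) = 92*(((¼)*(-2 + 0)/(-2))/(4 + 1)) = 92*(((¼)*(-½)*(-2))/5) = 92*((⅕)*(¼)) = 92*(1/20) = 23/5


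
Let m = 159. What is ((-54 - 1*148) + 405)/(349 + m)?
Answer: 203/508 ≈ 0.39961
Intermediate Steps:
((-54 - 1*148) + 405)/(349 + m) = ((-54 - 1*148) + 405)/(349 + 159) = ((-54 - 148) + 405)/508 = (-202 + 405)*(1/508) = 203*(1/508) = 203/508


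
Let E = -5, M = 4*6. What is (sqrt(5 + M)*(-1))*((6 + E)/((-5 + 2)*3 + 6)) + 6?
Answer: 6 + sqrt(29)/3 ≈ 7.7951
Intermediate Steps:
M = 24
(sqrt(5 + M)*(-1))*((6 + E)/((-5 + 2)*3 + 6)) + 6 = (sqrt(5 + 24)*(-1))*((6 - 5)/((-5 + 2)*3 + 6)) + 6 = (sqrt(29)*(-1))*(1/(-3*3 + 6)) + 6 = (-sqrt(29))*(1/(-9 + 6)) + 6 = (-sqrt(29))*(1/(-3)) + 6 = (-sqrt(29))*(1*(-1/3)) + 6 = -sqrt(29)*(-1/3) + 6 = sqrt(29)/3 + 6 = 6 + sqrt(29)/3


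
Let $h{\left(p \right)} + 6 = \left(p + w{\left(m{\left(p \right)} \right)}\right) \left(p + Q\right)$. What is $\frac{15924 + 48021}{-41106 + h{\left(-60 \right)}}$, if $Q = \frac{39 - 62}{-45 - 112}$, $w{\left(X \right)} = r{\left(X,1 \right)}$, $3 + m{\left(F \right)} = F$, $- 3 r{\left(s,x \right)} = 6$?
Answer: $- \frac{2007873}{1174394} \approx -1.7097$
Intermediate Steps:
$r{\left(s,x \right)} = -2$ ($r{\left(s,x \right)} = \left(- \frac{1}{3}\right) 6 = -2$)
$m{\left(F \right)} = -3 + F$
$w{\left(X \right)} = -2$
$Q = \frac{23}{157}$ ($Q = - \frac{23}{-157} = \left(-23\right) \left(- \frac{1}{157}\right) = \frac{23}{157} \approx 0.1465$)
$h{\left(p \right)} = -6 + \left(-2 + p\right) \left(\frac{23}{157} + p\right)$ ($h{\left(p \right)} = -6 + \left(p - 2\right) \left(p + \frac{23}{157}\right) = -6 + \left(-2 + p\right) \left(\frac{23}{157} + p\right)$)
$\frac{15924 + 48021}{-41106 + h{\left(-60 \right)}} = \frac{15924 + 48021}{-41106 - \left(- \frac{16472}{157} - 3600\right)} = \frac{63945}{-41106 + \left(- \frac{988}{157} + 3600 + \frac{17460}{157}\right)} = \frac{63945}{-41106 + \frac{581672}{157}} = \frac{63945}{- \frac{5871970}{157}} = 63945 \left(- \frac{157}{5871970}\right) = - \frac{2007873}{1174394}$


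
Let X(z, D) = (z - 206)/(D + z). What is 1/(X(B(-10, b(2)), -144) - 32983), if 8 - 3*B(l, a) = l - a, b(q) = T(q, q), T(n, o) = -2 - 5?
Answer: -421/13885236 ≈ -3.0320e-5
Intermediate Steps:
T(n, o) = -7
b(q) = -7
B(l, a) = 8/3 - l/3 + a/3 (B(l, a) = 8/3 - (l - a)/3 = 8/3 + (-l/3 + a/3) = 8/3 - l/3 + a/3)
X(z, D) = (-206 + z)/(D + z)
1/(X(B(-10, b(2)), -144) - 32983) = 1/((-206 + (8/3 - ⅓*(-10) + (⅓)*(-7)))/(-144 + (8/3 - ⅓*(-10) + (⅓)*(-7))) - 32983) = 1/((-206 + (8/3 + 10/3 - 7/3))/(-144 + (8/3 + 10/3 - 7/3)) - 32983) = 1/((-206 + 11/3)/(-144 + 11/3) - 32983) = 1/(-607/3/(-421/3) - 32983) = 1/(-3/421*(-607/3) - 32983) = 1/(607/421 - 32983) = 1/(-13885236/421) = -421/13885236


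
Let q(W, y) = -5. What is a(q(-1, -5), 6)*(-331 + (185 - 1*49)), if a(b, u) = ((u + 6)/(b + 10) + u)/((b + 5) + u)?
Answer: -273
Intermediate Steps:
a(b, u) = (u + (6 + u)/(10 + b))/(5 + b + u) (a(b, u) = ((6 + u)/(10 + b) + u)/((5 + b) + u) = ((6 + u)/(10 + b) + u)/(5 + b + u) = (u + (6 + u)/(10 + b))/(5 + b + u))
a(q(-1, -5), 6)*(-331 + (185 - 1*49)) = ((6 + 11*6 - 5*6)/(50 + (-5)² + 10*6 + 15*(-5) - 5*6))*(-331 + (185 - 1*49)) = ((6 + 66 - 30)/(50 + 25 + 60 - 75 - 30))*(-331 + (185 - 49)) = (42/30)*(-331 + 136) = ((1/30)*42)*(-195) = (7/5)*(-195) = -273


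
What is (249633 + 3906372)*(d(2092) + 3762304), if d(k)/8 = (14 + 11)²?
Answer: 15656934260520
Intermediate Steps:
d(k) = 5000 (d(k) = 8*(14 + 11)² = 8*25² = 8*625 = 5000)
(249633 + 3906372)*(d(2092) + 3762304) = (249633 + 3906372)*(5000 + 3762304) = 4156005*3767304 = 15656934260520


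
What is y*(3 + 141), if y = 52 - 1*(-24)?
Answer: 10944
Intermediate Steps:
y = 76 (y = 52 + 24 = 76)
y*(3 + 141) = 76*(3 + 141) = 76*144 = 10944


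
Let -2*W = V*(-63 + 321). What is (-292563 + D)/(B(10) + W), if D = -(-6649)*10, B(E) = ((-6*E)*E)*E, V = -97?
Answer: -226073/6513 ≈ -34.711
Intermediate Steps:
W = 12513 (W = -(-97)*(-63 + 321)/2 = -(-97)*258/2 = -1/2*(-25026) = 12513)
B(E) = -6*E**3 (B(E) = (-6*E**2)*E = -6*E**3)
D = 66490 (D = -1*(-66490) = 66490)
(-292563 + D)/(B(10) + W) = (-292563 + 66490)/(-6*10**3 + 12513) = -226073/(-6*1000 + 12513) = -226073/(-6000 + 12513) = -226073/6513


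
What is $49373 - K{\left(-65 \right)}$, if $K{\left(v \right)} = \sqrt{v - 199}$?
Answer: $49373 - 2 i \sqrt{66} \approx 49373.0 - 16.248 i$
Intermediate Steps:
$K{\left(v \right)} = \sqrt{-199 + v}$
$49373 - K{\left(-65 \right)} = 49373 - \sqrt{-199 - 65} = 49373 - \sqrt{-264} = 49373 - 2 i \sqrt{66}$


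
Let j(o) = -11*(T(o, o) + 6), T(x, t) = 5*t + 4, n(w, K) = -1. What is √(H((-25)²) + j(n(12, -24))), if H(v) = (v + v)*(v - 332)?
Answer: √366195 ≈ 605.14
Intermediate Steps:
T(x, t) = 4 + 5*t
j(o) = -110 - 55*o (j(o) = -11*((4 + 5*o) + 6) = -11*(10 + 5*o) = -110 - 55*o)
H(v) = 2*v*(-332 + v) (H(v) = (2*v)*(-332 + v) = 2*v*(-332 + v))
√(H((-25)²) + j(n(12, -24))) = √(2*(-25)²*(-332 + (-25)²) + (-110 - 55*(-1))) = √(2*625*(-332 + 625) + (-110 + 55)) = √(2*625*293 - 55) = √(366250 - 55) = √366195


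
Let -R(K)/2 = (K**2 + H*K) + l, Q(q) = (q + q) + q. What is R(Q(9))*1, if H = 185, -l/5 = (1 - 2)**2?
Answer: -11438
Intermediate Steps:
l = -5 (l = -5*(1 - 2)**2 = -5*(-1)**2 = -5*1 = -5)
Q(q) = 3*q (Q(q) = 2*q + q = 3*q)
R(K) = 10 - 370*K - 2*K**2 (R(K) = -2*((K**2 + 185*K) - 5) = -2*(-5 + K**2 + 185*K) = 10 - 370*K - 2*K**2)
R(Q(9))*1 = (10 - 1110*9 - 2*(3*9)**2)*1 = (10 - 370*27 - 2*27**2)*1 = (10 - 9990 - 2*729)*1 = (10 - 9990 - 1458)*1 = -11438*1 = -11438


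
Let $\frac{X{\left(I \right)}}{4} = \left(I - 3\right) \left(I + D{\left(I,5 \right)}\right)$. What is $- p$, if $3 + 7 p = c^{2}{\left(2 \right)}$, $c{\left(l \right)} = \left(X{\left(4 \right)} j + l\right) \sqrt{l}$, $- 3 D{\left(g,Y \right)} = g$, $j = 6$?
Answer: $- \frac{8709}{7} \approx -1244.1$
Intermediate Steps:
$D{\left(g,Y \right)} = - \frac{g}{3}$
$X{\left(I \right)} = \frac{8 I \left(-3 + I\right)}{3}$ ($X{\left(I \right)} = 4 \left(I - 3\right) \left(I - \frac{I}{3}\right) = 4 \left(-3 + I\right) \frac{2 I}{3} = 4 \frac{2 I \left(-3 + I\right)}{3} = \frac{8 I \left(-3 + I\right)}{3}$)
$c{\left(l \right)} = \sqrt{l} \left(64 + l\right)$ ($c{\left(l \right)} = \left(\frac{8}{3} \cdot 4 \left(-3 + 4\right) 6 + l\right) \sqrt{l} = \left(\frac{8}{3} \cdot 4 \cdot 1 \cdot 6 + l\right) \sqrt{l} = \left(\frac{32}{3} \cdot 6 + l\right) \sqrt{l} = \left(64 + l\right) \sqrt{l} = \sqrt{l} \left(64 + l\right)$)
$p = \frac{8709}{7}$ ($p = - \frac{3}{7} + \frac{\left(\sqrt{2} \left(64 + 2\right)\right)^{2}}{7} = - \frac{3}{7} + \frac{\left(\sqrt{2} \cdot 66\right)^{2}}{7} = - \frac{3}{7} + \frac{\left(66 \sqrt{2}\right)^{2}}{7} = - \frac{3}{7} + \frac{1}{7} \cdot 8712 = - \frac{3}{7} + \frac{8712}{7} = \frac{8709}{7} \approx 1244.1$)
$- p = \left(-1\right) \frac{8709}{7} = - \frac{8709}{7}$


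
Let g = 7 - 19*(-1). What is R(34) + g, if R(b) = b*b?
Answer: 1182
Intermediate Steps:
R(b) = b²
g = 26 (g = 7 + 19 = 26)
R(34) + g = 34² + 26 = 1156 + 26 = 1182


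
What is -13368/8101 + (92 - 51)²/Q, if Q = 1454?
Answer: -5819291/11778854 ≈ -0.49405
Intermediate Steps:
-13368/8101 + (92 - 51)²/Q = -13368/8101 + (92 - 51)²/1454 = -13368*1/8101 + 41²*(1/1454) = -13368/8101 + 1681*(1/1454) = -13368/8101 + 1681/1454 = -5819291/11778854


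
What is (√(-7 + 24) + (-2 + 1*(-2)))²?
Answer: (4 - √17)² ≈ 0.015155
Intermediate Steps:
(√(-7 + 24) + (-2 + 1*(-2)))² = (√17 + (-2 - 2))² = (√17 - 4)² = (-4 + √17)²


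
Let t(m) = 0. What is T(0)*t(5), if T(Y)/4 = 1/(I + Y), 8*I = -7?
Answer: 0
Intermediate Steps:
I = -7/8 (I = (⅛)*(-7) = -7/8 ≈ -0.87500)
T(Y) = 4/(-7/8 + Y)
T(0)*t(5) = (32/(-7 + 8*0))*0 = (32/(-7 + 0))*0 = (32/(-7))*0 = (32*(-⅐))*0 = -32/7*0 = 0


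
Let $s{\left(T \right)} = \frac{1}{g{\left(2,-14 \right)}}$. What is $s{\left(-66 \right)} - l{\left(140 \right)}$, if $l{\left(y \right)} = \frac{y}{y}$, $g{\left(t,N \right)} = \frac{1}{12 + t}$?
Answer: $13$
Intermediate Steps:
$l{\left(y \right)} = 1$
$s{\left(T \right)} = 14$ ($s{\left(T \right)} = \frac{1}{\frac{1}{12 + 2}} = \frac{1}{\frac{1}{14}} = 14$)
$s{\left(-66 \right)} - l{\left(140 \right)} = 14 - 1 = 13$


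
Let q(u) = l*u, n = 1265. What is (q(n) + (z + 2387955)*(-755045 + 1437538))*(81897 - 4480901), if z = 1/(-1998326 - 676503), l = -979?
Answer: -19176722765906269520511108/2674829 ≈ -7.1693e+18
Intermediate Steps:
z = -1/2674829 (z = 1/(-2674829) = -1/2674829 ≈ -3.7386e-7)
q(u) = -979*u
(q(n) + (z + 2387955)*(-755045 + 1437538))*(81897 - 4480901) = (-979*1265 + (-1/2674829 + 2387955)*(-755045 + 1437538))*(81897 - 4480901) = (-1238435 + (6387371284694/2674829)*682493)*(-4399004) = (-1238435 + 4359336190204662142/2674829)*(-4399004) = (4359332877602809527/2674829)*(-4399004) = -19176722765906269520511108/2674829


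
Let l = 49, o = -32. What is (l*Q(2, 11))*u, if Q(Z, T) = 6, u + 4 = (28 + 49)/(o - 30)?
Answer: -47775/31 ≈ -1541.1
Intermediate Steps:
u = -325/62 (u = -4 + (28 + 49)/(-32 - 30) = -4 + 77/(-62) = -4 + 77*(-1/62) = -4 - 77/62 = -325/62 ≈ -5.2419)
(l*Q(2, 11))*u = (49*6)*(-325/62) = 294*(-325/62) = -47775/31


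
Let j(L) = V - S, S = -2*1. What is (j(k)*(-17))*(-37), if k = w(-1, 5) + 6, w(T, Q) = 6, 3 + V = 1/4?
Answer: -1887/4 ≈ -471.75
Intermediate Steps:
V = -11/4 (V = -3 + 1/4 = -3 + ¼ = -11/4 ≈ -2.7500)
S = -2
k = 12 (k = 6 + 6 = 12)
j(L) = -¾ (j(L) = -11/4 - 1*(-2) = -11/4 + 2 = -¾)
(j(k)*(-17))*(-37) = -¾*(-17)*(-37) = (51/4)*(-37) = -1887/4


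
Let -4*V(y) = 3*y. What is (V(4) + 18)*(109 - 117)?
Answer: -120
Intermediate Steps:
V(y) = -3*y/4
(V(4) + 18)*(109 - 117) = (-3/4*4 + 18)*(109 - 117) = (-3 + 18)*(-8) = 15*(-8) = -120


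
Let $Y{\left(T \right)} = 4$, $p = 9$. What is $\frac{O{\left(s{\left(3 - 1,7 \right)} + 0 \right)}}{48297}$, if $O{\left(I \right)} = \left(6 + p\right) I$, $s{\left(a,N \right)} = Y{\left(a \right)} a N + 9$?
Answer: $\frac{325}{16099} \approx 0.020188$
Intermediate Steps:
$s{\left(a,N \right)} = 9 + 4 N a$ ($s{\left(a,N \right)} = 4 a N + 9 = 4 N a + 9 = 9 + 4 N a$)
$O{\left(I \right)} = 15 I$ ($O{\left(I \right)} = \left(6 + 9\right) I = 15 I$)
$\frac{O{\left(s{\left(3 - 1,7 \right)} + 0 \right)}}{48297} = \frac{15 \left(\left(9 + 4 \cdot 7 \left(3 - 1\right)\right) + 0\right)}{48297} = 15 \left(\left(9 + 4 \cdot 7 \cdot 2\right) + 0\right) \frac{1}{48297} = 15 \left(\left(9 + 56\right) + 0\right) \frac{1}{48297} = 15 \left(65 + 0\right) \frac{1}{48297} = 15 \cdot 65 \cdot \frac{1}{48297} = 975 \cdot \frac{1}{48297} = \frac{325}{16099}$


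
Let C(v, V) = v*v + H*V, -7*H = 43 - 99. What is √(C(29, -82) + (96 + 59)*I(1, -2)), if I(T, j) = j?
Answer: 5*I*√5 ≈ 11.18*I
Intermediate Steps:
H = 8 (H = -(43 - 99)/7 = -⅐*(-56) = 8)
C(v, V) = v² + 8*V (C(v, V) = v*v + 8*V = v² + 8*V)
√(C(29, -82) + (96 + 59)*I(1, -2)) = √((29² + 8*(-82)) + (96 + 59)*(-2)) = √((841 - 656) + 155*(-2)) = √(185 - 310) = √(-125) = 5*I*√5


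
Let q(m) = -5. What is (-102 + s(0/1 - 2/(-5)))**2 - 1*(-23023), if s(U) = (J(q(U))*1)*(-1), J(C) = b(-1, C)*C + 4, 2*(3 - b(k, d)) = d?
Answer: 116741/4 ≈ 29185.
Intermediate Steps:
b(k, d) = 3 - d/2
J(C) = 4 + C*(3 - C/2) (J(C) = (3 - C/2)*C + 4 = C*(3 - C/2) + 4 = 4 + C*(3 - C/2))
s(U) = 47/2 (s(U) = ((4 - 1/2*(-5)*(-6 - 5))*1)*(-1) = ((4 - 1/2*(-5)*(-11))*1)*(-1) = ((4 - 55/2)*1)*(-1) = -47/2*1*(-1) = -47/2*(-1) = 47/2)
(-102 + s(0/1 - 2/(-5)))**2 - 1*(-23023) = (-102 + 47/2)**2 - 1*(-23023) = (-157/2)**2 + 23023 = 24649/4 + 23023 = 116741/4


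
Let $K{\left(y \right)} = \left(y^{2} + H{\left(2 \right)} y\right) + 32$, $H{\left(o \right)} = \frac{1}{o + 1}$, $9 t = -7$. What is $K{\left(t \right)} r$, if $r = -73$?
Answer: $- \frac{191260}{81} \approx -2361.2$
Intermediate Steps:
$t = - \frac{7}{9}$ ($t = \frac{1}{9} \left(-7\right) = - \frac{7}{9} \approx -0.77778$)
$H{\left(o \right)} = \frac{1}{1 + o}$
$K{\left(y \right)} = 32 + y^{2} + \frac{y}{3}$ ($K{\left(y \right)} = \left(y^{2} + \frac{y}{1 + 2}\right) + 32 = \left(y^{2} + \frac{y}{3}\right) + 32 = 32 + y^{2} + \frac{y}{3}$)
$K{\left(t \right)} r = \left(32 + \left(- \frac{7}{9}\right)^{2} + \frac{1}{3} \left(- \frac{7}{9}\right)\right) \left(-73\right) = \left(32 + \frac{49}{81} - \frac{7}{27}\right) \left(-73\right) = \frac{2620}{81} \left(-73\right) = - \frac{191260}{81}$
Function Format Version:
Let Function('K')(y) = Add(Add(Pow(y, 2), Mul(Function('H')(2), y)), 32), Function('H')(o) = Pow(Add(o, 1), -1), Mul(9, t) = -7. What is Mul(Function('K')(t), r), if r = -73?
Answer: Rational(-191260, 81) ≈ -2361.2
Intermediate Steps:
t = Rational(-7, 9) (t = Mul(Rational(1, 9), -7) = Rational(-7, 9) ≈ -0.77778)
Function('H')(o) = Pow(Add(1, o), -1)
Function('K')(y) = Add(32, Pow(y, 2), Mul(Rational(1, 3), y)) (Function('K')(y) = Add(Add(Pow(y, 2), Mul(Pow(Add(1, 2), -1), y)), 32) = Add(Add(Pow(y, 2), Mul(Pow(3, -1), y)), 32) = Add(Add(Pow(y, 2), Mul(Rational(1, 3), y)), 32) = Add(32, Pow(y, 2), Mul(Rational(1, 3), y)))
Mul(Function('K')(t), r) = Mul(Add(32, Pow(Rational(-7, 9), 2), Mul(Rational(1, 3), Rational(-7, 9))), -73) = Mul(Add(32, Rational(49, 81), Rational(-7, 27)), -73) = Mul(Rational(2620, 81), -73) = Rational(-191260, 81)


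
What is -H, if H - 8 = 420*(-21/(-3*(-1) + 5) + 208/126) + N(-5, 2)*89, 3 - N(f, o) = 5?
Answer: 3475/6 ≈ 579.17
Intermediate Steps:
N(f, o) = -2 (N(f, o) = 3 - 1*5 = 3 - 5 = -2)
H = -3475/6 (H = 8 + (420*(-21/(-3*(-1) + 5) + 208/126) - 2*89) = 8 + (420*(-21/(3 + 5) + 208*(1/126)) - 178) = 8 + (420*(-21/8 + 104/63) - 178) = 8 + (420*(-491/504) - 178) = 8 + (-2455/6 - 178) = 8 - 3523/6 = -3475/6 ≈ -579.17)
-H = -1*(-3475/6) = 3475/6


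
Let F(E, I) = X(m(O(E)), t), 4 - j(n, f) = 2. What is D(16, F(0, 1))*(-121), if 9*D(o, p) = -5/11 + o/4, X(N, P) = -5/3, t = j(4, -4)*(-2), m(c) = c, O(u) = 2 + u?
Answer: -143/3 ≈ -47.667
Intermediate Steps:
j(n, f) = 2 (j(n, f) = 4 - 1*2 = 4 - 2 = 2)
t = -4 (t = 2*(-2) = -4)
X(N, P) = -5/3 (X(N, P) = -5*⅓ = -5/3)
F(E, I) = -5/3
D(o, p) = -5/99 + o/36 (D(o, p) = (-5/11 + o/4)/9 = -5/99 + o/36)
D(16, F(0, 1))*(-121) = (-5/99 + (1/36)*16)*(-121) = (-5/99 + 4/9)*(-121) = (13/33)*(-121) = -143/3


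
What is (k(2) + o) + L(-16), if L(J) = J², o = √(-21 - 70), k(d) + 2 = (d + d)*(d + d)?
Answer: 270 + I*√91 ≈ 270.0 + 9.5394*I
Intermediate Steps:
k(d) = -2 + 4*d² (k(d) = -2 + (d + d)*(d + d) = -2 + (2*d)*(2*d) = -2 + 4*d²)
o = I*√91 (o = √(-91) = I*√91 ≈ 9.5394*I)
(k(2) + o) + L(-16) = ((-2 + 4*2²) + I*√91) + (-16)² = ((-2 + 4*4) + I*√91) + 256 = ((-2 + 16) + I*√91) + 256 = (14 + I*√91) + 256 = 270 + I*√91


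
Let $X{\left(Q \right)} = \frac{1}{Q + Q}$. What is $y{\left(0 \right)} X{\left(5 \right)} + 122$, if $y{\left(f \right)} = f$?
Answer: $122$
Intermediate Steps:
$X{\left(Q \right)} = \frac{1}{2 Q}$
$y{\left(0 \right)} X{\left(5 \right)} + 122 = 0 \frac{1}{2 \cdot 5} + 122 = 0 \cdot \frac{1}{2} \cdot \frac{1}{5} + 122 = 0 \cdot \frac{1}{10} + 122 = 0 + 122 = 122$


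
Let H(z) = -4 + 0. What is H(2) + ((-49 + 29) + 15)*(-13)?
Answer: 61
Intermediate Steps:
H(z) = -4
H(2) + ((-49 + 29) + 15)*(-13) = -4 + ((-49 + 29) + 15)*(-13) = -4 + (-20 + 15)*(-13) = -4 - 5*(-13) = -4 + 65 = 61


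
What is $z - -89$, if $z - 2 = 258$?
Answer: $349$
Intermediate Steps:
$z = 260$ ($z = 2 + 258 = 260$)
$z - -89 = 260 - -89 = 260 + 89 = 349$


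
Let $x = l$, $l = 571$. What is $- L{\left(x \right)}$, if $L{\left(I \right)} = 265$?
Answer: $-265$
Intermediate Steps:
$x = 571$
$- L{\left(x \right)} = \left(-1\right) 265 = -265$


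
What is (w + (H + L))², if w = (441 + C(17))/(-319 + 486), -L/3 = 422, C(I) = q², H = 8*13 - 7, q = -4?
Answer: 37933794756/27889 ≈ 1.3602e+6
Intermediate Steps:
H = 97 (H = 104 - 7 = 97)
C(I) = 16 (C(I) = (-4)² = 16)
L = -1266 (L = -3*422 = -1266)
w = 457/167 (w = (441 + 16)/(-319 + 486) = 457/167 ≈ 2.7365)
(w + (H + L))² = (457/167 + (97 - 1266))² = (457/167 - 1169)² = (-194766/167)² = 37933794756/27889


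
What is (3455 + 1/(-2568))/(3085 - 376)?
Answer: 8872439/6956712 ≈ 1.2754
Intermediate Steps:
(3455 + 1/(-2568))/(3085 - 376) = (3455 - 1/2568)/2709 = (8872439/2568)*(1/2709) = 8872439/6956712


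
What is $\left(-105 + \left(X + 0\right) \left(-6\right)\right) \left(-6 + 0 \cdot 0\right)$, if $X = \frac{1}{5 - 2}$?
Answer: $642$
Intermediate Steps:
$X = \frac{1}{3} \approx 0.33333$
$\left(-105 + \left(X + 0\right) \left(-6\right)\right) \left(-6 + 0 \cdot 0\right) = \left(-105 + \left(\frac{1}{3} + 0\right) \left(-6\right)\right) \left(-6 + 0 \cdot 0\right) = \left(-105 + \frac{1}{3} \left(-6\right)\right) \left(-6 + 0\right) = \left(-105 - 2\right) \left(-6\right) = \left(-107\right) \left(-6\right) = 642$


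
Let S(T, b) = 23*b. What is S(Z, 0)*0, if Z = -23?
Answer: 0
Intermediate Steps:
S(Z, 0)*0 = (23*0)*0 = 0*0 = 0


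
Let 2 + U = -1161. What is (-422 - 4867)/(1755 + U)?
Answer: -5289/592 ≈ -8.9341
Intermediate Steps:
U = -1163 (U = -2 - 1161 = -1163)
(-422 - 4867)/(1755 + U) = (-422 - 4867)/(1755 - 1163) = -5289/592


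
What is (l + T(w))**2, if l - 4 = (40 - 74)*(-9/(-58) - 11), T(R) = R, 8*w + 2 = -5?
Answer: 7442340361/53824 ≈ 1.3827e+5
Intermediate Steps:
w = -7/8 (w = -1/4 + (1/8)*(-5) = -1/4 - 5/8 = -7/8 ≈ -0.87500)
l = 10809/29 (l = 4 + (40 - 74)*(-9/(-58) - 11) = 4 - 34*(-9*(-1/58) - 11) = 4 - 34*(9/58 - 11) = 4 - 34*(-629/58) = 4 + 10693/29 = 10809/29 ≈ 372.72)
(l + T(w))**2 = (10809/29 - 7/8)**2 = (86269/232)**2 = 7442340361/53824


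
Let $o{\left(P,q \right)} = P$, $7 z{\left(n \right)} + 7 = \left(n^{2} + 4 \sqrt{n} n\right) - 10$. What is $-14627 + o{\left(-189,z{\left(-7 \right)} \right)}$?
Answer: $-14816$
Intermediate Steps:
$z{\left(n \right)} = - \frac{17}{7} + \frac{n^{2}}{7} + \frac{4 n^{\frac{3}{2}}}{7}$ ($z{\left(n \right)} = -1 + \frac{\left(n^{2} + 4 \sqrt{n} n\right) - 10}{7} = -1 + \frac{\left(n^{2} + 4 n^{\frac{3}{2}}\right) - 10}{7} = -1 + \frac{-10 + n^{2} + 4 n^{\frac{3}{2}}}{7} = -1 + \left(- \frac{10}{7} + \frac{n^{2}}{7} + \frac{4 n^{\frac{3}{2}}}{7}\right) = - \frac{17}{7} + \frac{n^{2}}{7} + \frac{4 n^{\frac{3}{2}}}{7}$)
$-14627 + o{\left(-189,z{\left(-7 \right)} \right)} = -14627 - 189 = -14816$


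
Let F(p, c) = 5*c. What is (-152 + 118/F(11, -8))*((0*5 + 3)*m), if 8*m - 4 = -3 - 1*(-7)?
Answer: -9297/20 ≈ -464.85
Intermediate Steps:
m = 1 (m = 1/2 + (-3 - 1*(-7))/8 = 1/2 + (-3 + 7)/8 = 1/2 + (1/8)*4 = 1/2 + 1/2 = 1)
(-152 + 118/F(11, -8))*((0*5 + 3)*m) = (-152 + 118/((5*(-8))))*((0*5 + 3)*1) = (-152 + 118/(-40))*((0 + 3)*1) = (-152 + 118*(-1/40))*(3*1) = (-152 - 59/20)*3 = -3099/20*3 = -9297/20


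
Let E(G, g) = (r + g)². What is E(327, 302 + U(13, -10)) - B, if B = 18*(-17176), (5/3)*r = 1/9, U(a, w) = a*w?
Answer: 76224361/225 ≈ 3.3878e+5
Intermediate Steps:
r = 1/15 (r = (⅗)/9 = (⅗)*(⅑) = 1/15 ≈ 0.066667)
E(G, g) = (1/15 + g)²
B = -309168
E(327, 302 + U(13, -10)) - B = (1 + 15*(302 + 13*(-10)))²/225 - 1*(-309168) = (1 + 15*(302 - 130))²/225 + 309168 = (1 + 15*172)²/225 + 309168 = (1 + 2580)²/225 + 309168 = (1/225)*2581² + 309168 = (1/225)*6661561 + 309168 = 6661561/225 + 309168 = 76224361/225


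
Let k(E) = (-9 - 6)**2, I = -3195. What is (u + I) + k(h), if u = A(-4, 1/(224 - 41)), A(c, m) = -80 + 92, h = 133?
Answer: -2958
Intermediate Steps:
A(c, m) = 12
k(E) = 225 (k(E) = (-15)**2 = 225)
u = 12
(u + I) + k(h) = (12 - 3195) + 225 = -3183 + 225 = -2958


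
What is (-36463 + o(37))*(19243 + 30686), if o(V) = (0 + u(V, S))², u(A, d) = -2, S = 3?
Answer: -1820361411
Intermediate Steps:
o(V) = 4 (o(V) = (0 - 2)² = (-2)² = 4)
(-36463 + o(37))*(19243 + 30686) = (-36463 + 4)*(19243 + 30686) = -36459*49929 = -1820361411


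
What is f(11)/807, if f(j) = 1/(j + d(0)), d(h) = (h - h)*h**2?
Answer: 1/8877 ≈ 0.00011265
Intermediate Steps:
d(h) = 0 (d(h) = 0*h**2 = 0)
f(j) = 1/j (f(j) = 1/(j + 0) = 1/j)
f(11)/807 = 1/(11*807) = (1/11)*(1/807) = 1/8877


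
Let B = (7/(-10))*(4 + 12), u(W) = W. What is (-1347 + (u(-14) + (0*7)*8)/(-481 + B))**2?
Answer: 10988542120609/6056521 ≈ 1.8143e+6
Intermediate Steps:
B = -56/5 (B = (7*(-1/10))*16 = -7/10*16 = -56/5 ≈ -11.200)
(-1347 + (u(-14) + (0*7)*8)/(-481 + B))**2 = (-1347 + (-14 + (0*7)*8)/(-481 - 56/5))**2 = (-1347 + (-14 + 0*8)/(-2461/5))**2 = (-1347 + (-14 + 0)*(-5/2461))**2 = (-1347 - 14*(-5/2461))**2 = (-1347 + 70/2461)**2 = (-3314897/2461)**2 = 10988542120609/6056521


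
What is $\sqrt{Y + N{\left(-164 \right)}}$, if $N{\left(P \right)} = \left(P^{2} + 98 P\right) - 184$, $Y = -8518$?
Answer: $\sqrt{2122} \approx 46.065$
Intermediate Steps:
$N{\left(P \right)} = -184 + P^{2} + 98 P$
$\sqrt{Y + N{\left(-164 \right)}} = \sqrt{-8518 + \left(-184 + \left(-164\right)^{2} + 98 \left(-164\right)\right)} = \sqrt{-8518 - -10640} = \sqrt{-8518 + 10640} = \sqrt{2122}$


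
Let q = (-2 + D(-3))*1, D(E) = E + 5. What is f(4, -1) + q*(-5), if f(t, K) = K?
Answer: -1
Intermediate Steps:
D(E) = 5 + E
q = 0 (q = (-2 + (5 - 3))*1 = (-2 + 2)*1 = 0*1 = 0)
f(4, -1) + q*(-5) = -1 + 0*(-5) = -1 + 0 = -1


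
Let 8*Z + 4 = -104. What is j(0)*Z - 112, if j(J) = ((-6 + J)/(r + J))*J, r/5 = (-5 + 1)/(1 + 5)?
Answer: -112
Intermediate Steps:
Z = -27/2 (Z = -½ + (⅛)*(-104) = -½ - 13 = -27/2 ≈ -13.500)
r = -10/3 (r = 5*((-5 + 1)/(1 + 5)) = 5*(-4/6) = 5*(-4*⅙) = 5*(-⅔) = -10/3 ≈ -3.3333)
j(J) = J*(-6 + J)/(-10/3 + J) (j(J) = ((-6 + J)/(-10/3 + J))*J = J*(-6 + J)/(-10/3 + J))
j(0)*Z - 112 = (3*0*(-6 + 0)/(-10 + 3*0))*(-27/2) - 112 = (3*0*(-6)/(-10 + 0))*(-27/2) - 112 = (3*0*(-6)/(-10))*(-27/2) - 112 = (3*0*(-⅒)*(-6))*(-27/2) - 112 = 0*(-27/2) - 112 = 0 - 112 = -112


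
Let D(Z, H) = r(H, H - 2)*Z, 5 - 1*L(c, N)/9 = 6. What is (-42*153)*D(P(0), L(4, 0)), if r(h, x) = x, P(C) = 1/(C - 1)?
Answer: -70686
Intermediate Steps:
P(C) = 1/(-1 + C)
L(c, N) = -9 (L(c, N) = 45 - 9*6 = 45 - 54 = -9)
D(Z, H) = Z*(-2 + H) (D(Z, H) = (H - 2)*Z = (-2 + H)*Z = Z*(-2 + H))
(-42*153)*D(P(0), L(4, 0)) = (-42*153)*((-2 - 9)/(-1 + 0)) = -6426*(-11)/(-1) = -(-6426)*(-11) = -6426*11 = -70686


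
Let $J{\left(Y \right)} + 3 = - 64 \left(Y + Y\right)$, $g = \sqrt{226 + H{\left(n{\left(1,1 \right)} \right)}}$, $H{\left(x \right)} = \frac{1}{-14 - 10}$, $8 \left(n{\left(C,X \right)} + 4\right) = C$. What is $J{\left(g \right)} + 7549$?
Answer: $7546 - \frac{32 \sqrt{32538}}{3} \approx 5621.9$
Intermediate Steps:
$n{\left(C,X \right)} = -4 + \frac{C}{8}$
$H{\left(x \right)} = - \frac{1}{24}$ ($H{\left(x \right)} = \frac{1}{-24} = - \frac{1}{24}$)
$g = \frac{\sqrt{32538}}{12}$ ($g = \sqrt{226 - \frac{1}{24}} = \sqrt{\frac{5423}{24}} = \frac{\sqrt{32538}}{12} \approx 15.032$)
$J{\left(Y \right)} = -3 - 128 Y$ ($J{\left(Y \right)} = -3 - 64 \left(Y + Y\right) = -3 - 64 \cdot 2 Y = -3 - 128 Y$)
$J{\left(g \right)} + 7549 = \left(-3 - 128 \frac{\sqrt{32538}}{12}\right) + 7549 = \left(-3 - \frac{32 \sqrt{32538}}{3}\right) + 7549 = 7546 - \frac{32 \sqrt{32538}}{3}$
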